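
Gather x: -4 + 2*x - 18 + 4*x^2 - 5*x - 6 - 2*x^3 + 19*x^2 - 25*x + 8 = -2*x^3 + 23*x^2 - 28*x - 20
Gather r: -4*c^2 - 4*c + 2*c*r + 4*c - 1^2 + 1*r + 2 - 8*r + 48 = -4*c^2 + r*(2*c - 7) + 49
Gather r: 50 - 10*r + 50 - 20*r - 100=-30*r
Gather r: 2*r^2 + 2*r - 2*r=2*r^2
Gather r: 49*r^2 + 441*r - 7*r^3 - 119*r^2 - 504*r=-7*r^3 - 70*r^2 - 63*r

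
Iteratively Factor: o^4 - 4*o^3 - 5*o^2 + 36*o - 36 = (o - 3)*(o^3 - o^2 - 8*o + 12) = (o - 3)*(o + 3)*(o^2 - 4*o + 4) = (o - 3)*(o - 2)*(o + 3)*(o - 2)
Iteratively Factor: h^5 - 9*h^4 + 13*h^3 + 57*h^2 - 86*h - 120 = (h - 3)*(h^4 - 6*h^3 - 5*h^2 + 42*h + 40) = (h - 4)*(h - 3)*(h^3 - 2*h^2 - 13*h - 10) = (h - 4)*(h - 3)*(h + 2)*(h^2 - 4*h - 5) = (h - 5)*(h - 4)*(h - 3)*(h + 2)*(h + 1)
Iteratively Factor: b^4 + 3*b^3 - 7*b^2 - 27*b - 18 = (b + 2)*(b^3 + b^2 - 9*b - 9) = (b - 3)*(b + 2)*(b^2 + 4*b + 3) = (b - 3)*(b + 1)*(b + 2)*(b + 3)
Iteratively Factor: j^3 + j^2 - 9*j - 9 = (j + 1)*(j^2 - 9) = (j + 1)*(j + 3)*(j - 3)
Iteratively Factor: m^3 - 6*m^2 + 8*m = (m - 4)*(m^2 - 2*m) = m*(m - 4)*(m - 2)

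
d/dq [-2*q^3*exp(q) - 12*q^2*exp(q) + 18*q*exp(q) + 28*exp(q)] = 2*(-q^3 - 9*q^2 - 3*q + 23)*exp(q)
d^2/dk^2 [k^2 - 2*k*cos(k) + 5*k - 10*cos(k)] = 2*k*cos(k) + 4*sin(k) + 10*cos(k) + 2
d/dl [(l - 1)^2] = 2*l - 2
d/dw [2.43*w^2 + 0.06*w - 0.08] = 4.86*w + 0.06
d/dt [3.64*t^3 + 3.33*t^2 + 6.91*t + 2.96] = 10.92*t^2 + 6.66*t + 6.91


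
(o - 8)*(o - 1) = o^2 - 9*o + 8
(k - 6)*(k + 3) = k^2 - 3*k - 18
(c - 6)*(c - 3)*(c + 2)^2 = c^4 - 5*c^3 - 14*c^2 + 36*c + 72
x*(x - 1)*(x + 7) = x^3 + 6*x^2 - 7*x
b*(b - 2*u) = b^2 - 2*b*u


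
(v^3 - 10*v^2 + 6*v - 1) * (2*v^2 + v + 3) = 2*v^5 - 19*v^4 + 5*v^3 - 26*v^2 + 17*v - 3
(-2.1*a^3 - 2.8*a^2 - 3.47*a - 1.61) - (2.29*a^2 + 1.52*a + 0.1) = -2.1*a^3 - 5.09*a^2 - 4.99*a - 1.71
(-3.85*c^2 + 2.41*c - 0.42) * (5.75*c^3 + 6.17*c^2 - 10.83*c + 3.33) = -22.1375*c^5 - 9.897*c^4 + 54.1502*c^3 - 41.5122*c^2 + 12.5739*c - 1.3986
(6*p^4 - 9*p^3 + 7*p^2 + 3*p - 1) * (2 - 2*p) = -12*p^5 + 30*p^4 - 32*p^3 + 8*p^2 + 8*p - 2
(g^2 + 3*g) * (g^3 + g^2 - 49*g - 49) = g^5 + 4*g^4 - 46*g^3 - 196*g^2 - 147*g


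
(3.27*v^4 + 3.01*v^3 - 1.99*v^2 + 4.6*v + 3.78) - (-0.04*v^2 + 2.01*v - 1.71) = 3.27*v^4 + 3.01*v^3 - 1.95*v^2 + 2.59*v + 5.49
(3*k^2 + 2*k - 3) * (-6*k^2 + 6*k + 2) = -18*k^4 + 6*k^3 + 36*k^2 - 14*k - 6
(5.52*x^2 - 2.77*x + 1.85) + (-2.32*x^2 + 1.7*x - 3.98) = 3.2*x^2 - 1.07*x - 2.13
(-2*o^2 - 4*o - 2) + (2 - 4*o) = -2*o^2 - 8*o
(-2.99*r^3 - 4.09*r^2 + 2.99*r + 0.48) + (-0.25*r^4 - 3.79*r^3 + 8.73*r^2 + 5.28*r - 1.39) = -0.25*r^4 - 6.78*r^3 + 4.64*r^2 + 8.27*r - 0.91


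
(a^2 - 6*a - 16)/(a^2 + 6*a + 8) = (a - 8)/(a + 4)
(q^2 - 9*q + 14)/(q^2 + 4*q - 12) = (q - 7)/(q + 6)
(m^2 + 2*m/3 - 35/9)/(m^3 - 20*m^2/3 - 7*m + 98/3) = (m - 5/3)/(m^2 - 9*m + 14)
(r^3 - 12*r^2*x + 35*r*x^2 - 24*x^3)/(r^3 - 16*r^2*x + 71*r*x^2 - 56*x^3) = (-r + 3*x)/(-r + 7*x)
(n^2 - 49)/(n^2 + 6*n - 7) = (n - 7)/(n - 1)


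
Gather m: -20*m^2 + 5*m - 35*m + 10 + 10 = -20*m^2 - 30*m + 20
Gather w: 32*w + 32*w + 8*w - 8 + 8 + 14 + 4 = 72*w + 18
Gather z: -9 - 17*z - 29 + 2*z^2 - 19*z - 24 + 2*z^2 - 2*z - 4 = 4*z^2 - 38*z - 66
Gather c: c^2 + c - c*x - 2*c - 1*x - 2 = c^2 + c*(-x - 1) - x - 2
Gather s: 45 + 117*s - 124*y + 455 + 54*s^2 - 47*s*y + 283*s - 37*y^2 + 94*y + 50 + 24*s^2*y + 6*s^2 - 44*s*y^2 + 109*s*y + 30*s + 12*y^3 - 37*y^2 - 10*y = s^2*(24*y + 60) + s*(-44*y^2 + 62*y + 430) + 12*y^3 - 74*y^2 - 40*y + 550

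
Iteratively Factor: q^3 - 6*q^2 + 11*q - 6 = (q - 3)*(q^2 - 3*q + 2) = (q - 3)*(q - 1)*(q - 2)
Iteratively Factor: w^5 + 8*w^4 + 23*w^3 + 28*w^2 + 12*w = (w + 3)*(w^4 + 5*w^3 + 8*w^2 + 4*w) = w*(w + 3)*(w^3 + 5*w^2 + 8*w + 4) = w*(w + 1)*(w + 3)*(w^2 + 4*w + 4) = w*(w + 1)*(w + 2)*(w + 3)*(w + 2)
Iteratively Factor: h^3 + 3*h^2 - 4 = (h + 2)*(h^2 + h - 2) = (h + 2)^2*(h - 1)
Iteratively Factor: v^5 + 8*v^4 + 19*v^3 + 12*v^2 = (v + 3)*(v^4 + 5*v^3 + 4*v^2) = v*(v + 3)*(v^3 + 5*v^2 + 4*v) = v*(v + 1)*(v + 3)*(v^2 + 4*v) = v^2*(v + 1)*(v + 3)*(v + 4)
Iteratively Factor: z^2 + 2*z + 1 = (z + 1)*(z + 1)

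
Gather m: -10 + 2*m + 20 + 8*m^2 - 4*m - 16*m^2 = -8*m^2 - 2*m + 10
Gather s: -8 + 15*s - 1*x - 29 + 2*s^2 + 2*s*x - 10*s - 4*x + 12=2*s^2 + s*(2*x + 5) - 5*x - 25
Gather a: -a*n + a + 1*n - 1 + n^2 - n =a*(1 - n) + n^2 - 1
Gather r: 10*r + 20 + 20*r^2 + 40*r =20*r^2 + 50*r + 20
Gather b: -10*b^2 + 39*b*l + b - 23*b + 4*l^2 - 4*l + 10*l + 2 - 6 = -10*b^2 + b*(39*l - 22) + 4*l^2 + 6*l - 4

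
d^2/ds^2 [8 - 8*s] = 0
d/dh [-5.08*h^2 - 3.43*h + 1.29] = -10.16*h - 3.43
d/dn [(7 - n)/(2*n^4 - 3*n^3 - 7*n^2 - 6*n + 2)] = (-2*n^4 + 3*n^3 + 7*n^2 + 6*n - (n - 7)*(-8*n^3 + 9*n^2 + 14*n + 6) - 2)/(-2*n^4 + 3*n^3 + 7*n^2 + 6*n - 2)^2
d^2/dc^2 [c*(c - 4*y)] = 2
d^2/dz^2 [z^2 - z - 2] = 2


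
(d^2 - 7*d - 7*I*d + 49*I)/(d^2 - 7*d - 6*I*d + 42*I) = (d - 7*I)/(d - 6*I)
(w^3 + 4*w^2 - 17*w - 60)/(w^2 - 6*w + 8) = (w^2 + 8*w + 15)/(w - 2)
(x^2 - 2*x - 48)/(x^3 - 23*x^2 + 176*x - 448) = (x + 6)/(x^2 - 15*x + 56)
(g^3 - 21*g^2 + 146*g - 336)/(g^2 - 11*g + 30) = (g^2 - 15*g + 56)/(g - 5)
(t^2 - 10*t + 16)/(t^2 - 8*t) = (t - 2)/t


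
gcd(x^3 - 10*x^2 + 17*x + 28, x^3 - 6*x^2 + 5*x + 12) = x^2 - 3*x - 4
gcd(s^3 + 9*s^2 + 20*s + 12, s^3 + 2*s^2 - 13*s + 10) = 1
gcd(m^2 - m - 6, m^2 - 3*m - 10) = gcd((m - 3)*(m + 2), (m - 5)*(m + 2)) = m + 2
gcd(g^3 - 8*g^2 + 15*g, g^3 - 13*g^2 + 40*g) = g^2 - 5*g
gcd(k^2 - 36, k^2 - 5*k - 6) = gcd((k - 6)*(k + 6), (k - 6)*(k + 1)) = k - 6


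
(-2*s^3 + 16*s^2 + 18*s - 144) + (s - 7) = -2*s^3 + 16*s^2 + 19*s - 151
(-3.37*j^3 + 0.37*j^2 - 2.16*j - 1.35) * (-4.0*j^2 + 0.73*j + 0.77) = 13.48*j^5 - 3.9401*j^4 + 6.3152*j^3 + 4.1081*j^2 - 2.6487*j - 1.0395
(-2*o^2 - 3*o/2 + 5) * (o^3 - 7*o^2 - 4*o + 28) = -2*o^5 + 25*o^4/2 + 47*o^3/2 - 85*o^2 - 62*o + 140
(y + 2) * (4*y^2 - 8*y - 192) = 4*y^3 - 208*y - 384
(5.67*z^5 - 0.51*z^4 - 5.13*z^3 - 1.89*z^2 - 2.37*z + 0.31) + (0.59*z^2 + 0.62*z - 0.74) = 5.67*z^5 - 0.51*z^4 - 5.13*z^3 - 1.3*z^2 - 1.75*z - 0.43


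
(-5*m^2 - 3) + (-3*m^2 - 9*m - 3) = -8*m^2 - 9*m - 6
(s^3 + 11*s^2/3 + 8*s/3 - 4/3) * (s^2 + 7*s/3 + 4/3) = s^5 + 6*s^4 + 113*s^3/9 + 88*s^2/9 + 4*s/9 - 16/9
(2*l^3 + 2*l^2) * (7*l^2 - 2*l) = 14*l^5 + 10*l^4 - 4*l^3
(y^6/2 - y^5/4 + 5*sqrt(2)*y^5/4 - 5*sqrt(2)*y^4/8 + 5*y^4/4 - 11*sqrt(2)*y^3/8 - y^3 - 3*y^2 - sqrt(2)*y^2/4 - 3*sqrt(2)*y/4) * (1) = y^6/2 - y^5/4 + 5*sqrt(2)*y^5/4 - 5*sqrt(2)*y^4/8 + 5*y^4/4 - 11*sqrt(2)*y^3/8 - y^3 - 3*y^2 - sqrt(2)*y^2/4 - 3*sqrt(2)*y/4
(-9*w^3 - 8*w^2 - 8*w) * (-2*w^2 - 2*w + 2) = 18*w^5 + 34*w^4 + 14*w^3 - 16*w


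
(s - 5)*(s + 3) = s^2 - 2*s - 15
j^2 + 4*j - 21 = (j - 3)*(j + 7)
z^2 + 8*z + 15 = (z + 3)*(z + 5)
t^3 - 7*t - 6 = (t - 3)*(t + 1)*(t + 2)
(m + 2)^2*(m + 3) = m^3 + 7*m^2 + 16*m + 12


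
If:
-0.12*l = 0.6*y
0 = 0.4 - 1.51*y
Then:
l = -1.32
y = 0.26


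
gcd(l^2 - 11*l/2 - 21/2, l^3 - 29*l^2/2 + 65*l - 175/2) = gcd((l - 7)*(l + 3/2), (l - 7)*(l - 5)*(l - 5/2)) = l - 7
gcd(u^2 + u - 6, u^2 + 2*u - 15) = 1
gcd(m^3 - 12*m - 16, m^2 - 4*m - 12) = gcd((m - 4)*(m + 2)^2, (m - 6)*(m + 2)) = m + 2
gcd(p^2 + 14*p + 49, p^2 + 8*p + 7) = p + 7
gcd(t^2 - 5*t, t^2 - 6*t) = t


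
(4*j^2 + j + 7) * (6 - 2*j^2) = -8*j^4 - 2*j^3 + 10*j^2 + 6*j + 42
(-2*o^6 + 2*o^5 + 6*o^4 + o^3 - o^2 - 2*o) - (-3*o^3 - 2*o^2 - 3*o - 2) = -2*o^6 + 2*o^5 + 6*o^4 + 4*o^3 + o^2 + o + 2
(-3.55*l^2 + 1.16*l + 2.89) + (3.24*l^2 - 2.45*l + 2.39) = -0.31*l^2 - 1.29*l + 5.28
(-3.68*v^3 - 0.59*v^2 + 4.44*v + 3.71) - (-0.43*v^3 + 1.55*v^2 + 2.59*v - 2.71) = -3.25*v^3 - 2.14*v^2 + 1.85*v + 6.42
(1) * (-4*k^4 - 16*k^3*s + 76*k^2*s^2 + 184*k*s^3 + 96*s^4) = -4*k^4 - 16*k^3*s + 76*k^2*s^2 + 184*k*s^3 + 96*s^4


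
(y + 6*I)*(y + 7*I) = y^2 + 13*I*y - 42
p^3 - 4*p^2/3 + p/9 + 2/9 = (p - 1)*(p - 2/3)*(p + 1/3)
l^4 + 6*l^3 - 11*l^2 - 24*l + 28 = (l - 2)*(l - 1)*(l + 2)*(l + 7)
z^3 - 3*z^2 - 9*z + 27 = (z - 3)^2*(z + 3)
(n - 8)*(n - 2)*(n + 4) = n^3 - 6*n^2 - 24*n + 64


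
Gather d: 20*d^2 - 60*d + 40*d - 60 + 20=20*d^2 - 20*d - 40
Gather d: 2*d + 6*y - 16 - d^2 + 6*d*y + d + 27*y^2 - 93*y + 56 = -d^2 + d*(6*y + 3) + 27*y^2 - 87*y + 40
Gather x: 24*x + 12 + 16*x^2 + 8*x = 16*x^2 + 32*x + 12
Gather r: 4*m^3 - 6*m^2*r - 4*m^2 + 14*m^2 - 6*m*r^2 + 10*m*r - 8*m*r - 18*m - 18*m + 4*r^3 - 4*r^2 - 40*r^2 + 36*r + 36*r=4*m^3 + 10*m^2 - 36*m + 4*r^3 + r^2*(-6*m - 44) + r*(-6*m^2 + 2*m + 72)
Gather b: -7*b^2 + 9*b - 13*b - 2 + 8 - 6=-7*b^2 - 4*b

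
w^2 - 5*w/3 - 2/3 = (w - 2)*(w + 1/3)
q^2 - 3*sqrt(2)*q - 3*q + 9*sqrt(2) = (q - 3)*(q - 3*sqrt(2))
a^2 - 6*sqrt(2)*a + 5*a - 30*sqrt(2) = (a + 5)*(a - 6*sqrt(2))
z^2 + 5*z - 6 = (z - 1)*(z + 6)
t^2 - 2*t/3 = t*(t - 2/3)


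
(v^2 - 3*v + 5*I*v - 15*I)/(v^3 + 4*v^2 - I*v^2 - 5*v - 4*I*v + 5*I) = (v^2 + v*(-3 + 5*I) - 15*I)/(v^3 + v^2*(4 - I) - v*(5 + 4*I) + 5*I)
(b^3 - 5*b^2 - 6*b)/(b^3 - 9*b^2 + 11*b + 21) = b*(b - 6)/(b^2 - 10*b + 21)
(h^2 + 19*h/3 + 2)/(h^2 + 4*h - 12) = (h + 1/3)/(h - 2)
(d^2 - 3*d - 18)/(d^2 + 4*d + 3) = (d - 6)/(d + 1)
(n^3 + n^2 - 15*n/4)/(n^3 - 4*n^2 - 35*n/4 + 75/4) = n/(n - 5)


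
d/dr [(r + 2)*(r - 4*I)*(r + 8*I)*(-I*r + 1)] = -4*I*r^3 + r^2*(15 - 6*I) + r*(20 - 56*I) + 32 - 56*I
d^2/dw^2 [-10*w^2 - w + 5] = -20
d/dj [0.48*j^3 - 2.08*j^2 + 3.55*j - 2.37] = 1.44*j^2 - 4.16*j + 3.55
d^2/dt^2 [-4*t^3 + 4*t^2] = 8 - 24*t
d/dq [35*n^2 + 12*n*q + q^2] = 12*n + 2*q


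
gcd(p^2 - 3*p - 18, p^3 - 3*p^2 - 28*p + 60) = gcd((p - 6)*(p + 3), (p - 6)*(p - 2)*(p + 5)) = p - 6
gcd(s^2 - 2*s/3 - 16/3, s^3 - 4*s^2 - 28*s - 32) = s + 2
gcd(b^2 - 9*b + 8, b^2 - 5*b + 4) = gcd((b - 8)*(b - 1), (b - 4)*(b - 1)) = b - 1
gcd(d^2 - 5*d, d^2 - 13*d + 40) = d - 5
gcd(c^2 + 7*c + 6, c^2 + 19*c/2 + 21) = c + 6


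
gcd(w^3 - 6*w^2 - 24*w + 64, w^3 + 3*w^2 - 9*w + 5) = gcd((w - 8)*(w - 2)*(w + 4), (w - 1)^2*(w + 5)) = 1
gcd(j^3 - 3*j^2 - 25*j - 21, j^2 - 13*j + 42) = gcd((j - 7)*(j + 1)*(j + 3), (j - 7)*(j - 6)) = j - 7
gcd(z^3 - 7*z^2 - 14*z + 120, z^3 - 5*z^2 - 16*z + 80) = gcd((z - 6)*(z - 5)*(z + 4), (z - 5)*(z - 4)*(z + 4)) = z^2 - z - 20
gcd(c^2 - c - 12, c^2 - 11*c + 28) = c - 4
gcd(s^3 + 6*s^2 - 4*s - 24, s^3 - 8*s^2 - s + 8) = 1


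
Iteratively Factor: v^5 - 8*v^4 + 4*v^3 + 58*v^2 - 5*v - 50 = (v - 5)*(v^4 - 3*v^3 - 11*v^2 + 3*v + 10) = (v - 5)*(v + 2)*(v^3 - 5*v^2 - v + 5) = (v - 5)*(v - 1)*(v + 2)*(v^2 - 4*v - 5) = (v - 5)^2*(v - 1)*(v + 2)*(v + 1)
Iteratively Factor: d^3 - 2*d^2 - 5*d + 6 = (d + 2)*(d^2 - 4*d + 3) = (d - 3)*(d + 2)*(d - 1)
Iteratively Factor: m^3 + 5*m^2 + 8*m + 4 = (m + 2)*(m^2 + 3*m + 2) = (m + 1)*(m + 2)*(m + 2)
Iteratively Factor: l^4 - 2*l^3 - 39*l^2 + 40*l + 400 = (l + 4)*(l^3 - 6*l^2 - 15*l + 100) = (l + 4)^2*(l^2 - 10*l + 25) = (l - 5)*(l + 4)^2*(l - 5)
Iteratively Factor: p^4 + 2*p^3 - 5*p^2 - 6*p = (p)*(p^3 + 2*p^2 - 5*p - 6) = p*(p + 3)*(p^2 - p - 2) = p*(p - 2)*(p + 3)*(p + 1)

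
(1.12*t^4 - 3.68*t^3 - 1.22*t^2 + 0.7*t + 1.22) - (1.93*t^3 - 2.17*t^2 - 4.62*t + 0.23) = 1.12*t^4 - 5.61*t^3 + 0.95*t^2 + 5.32*t + 0.99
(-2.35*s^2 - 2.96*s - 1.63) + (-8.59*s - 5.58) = -2.35*s^2 - 11.55*s - 7.21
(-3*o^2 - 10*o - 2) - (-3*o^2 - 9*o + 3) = -o - 5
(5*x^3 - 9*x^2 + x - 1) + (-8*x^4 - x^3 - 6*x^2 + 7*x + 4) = -8*x^4 + 4*x^3 - 15*x^2 + 8*x + 3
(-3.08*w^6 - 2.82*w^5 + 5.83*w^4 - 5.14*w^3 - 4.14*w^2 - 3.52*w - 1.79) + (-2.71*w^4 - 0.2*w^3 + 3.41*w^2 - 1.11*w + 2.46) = -3.08*w^6 - 2.82*w^5 + 3.12*w^4 - 5.34*w^3 - 0.73*w^2 - 4.63*w + 0.67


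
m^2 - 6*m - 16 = (m - 8)*(m + 2)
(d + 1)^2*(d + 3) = d^3 + 5*d^2 + 7*d + 3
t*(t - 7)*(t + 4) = t^3 - 3*t^2 - 28*t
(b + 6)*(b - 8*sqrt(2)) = b^2 - 8*sqrt(2)*b + 6*b - 48*sqrt(2)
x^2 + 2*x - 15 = (x - 3)*(x + 5)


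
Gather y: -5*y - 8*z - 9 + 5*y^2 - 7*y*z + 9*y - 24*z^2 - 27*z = 5*y^2 + y*(4 - 7*z) - 24*z^2 - 35*z - 9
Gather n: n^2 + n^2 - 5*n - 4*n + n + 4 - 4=2*n^2 - 8*n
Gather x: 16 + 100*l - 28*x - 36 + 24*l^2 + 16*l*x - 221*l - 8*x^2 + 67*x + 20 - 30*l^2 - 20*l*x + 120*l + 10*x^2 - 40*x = -6*l^2 - l + 2*x^2 + x*(-4*l - 1)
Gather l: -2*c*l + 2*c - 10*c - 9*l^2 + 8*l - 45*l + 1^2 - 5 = -8*c - 9*l^2 + l*(-2*c - 37) - 4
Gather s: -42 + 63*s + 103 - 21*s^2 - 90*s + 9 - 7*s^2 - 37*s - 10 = -28*s^2 - 64*s + 60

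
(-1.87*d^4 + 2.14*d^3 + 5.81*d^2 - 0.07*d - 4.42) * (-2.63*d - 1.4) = 4.9181*d^5 - 3.0102*d^4 - 18.2763*d^3 - 7.9499*d^2 + 11.7226*d + 6.188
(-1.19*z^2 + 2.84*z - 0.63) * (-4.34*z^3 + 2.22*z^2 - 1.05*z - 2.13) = 5.1646*z^5 - 14.9674*z^4 + 10.2885*z^3 - 1.8459*z^2 - 5.3877*z + 1.3419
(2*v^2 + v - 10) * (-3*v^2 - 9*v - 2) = -6*v^4 - 21*v^3 + 17*v^2 + 88*v + 20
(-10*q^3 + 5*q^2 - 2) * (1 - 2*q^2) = 20*q^5 - 10*q^4 - 10*q^3 + 9*q^2 - 2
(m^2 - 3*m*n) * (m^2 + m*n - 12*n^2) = m^4 - 2*m^3*n - 15*m^2*n^2 + 36*m*n^3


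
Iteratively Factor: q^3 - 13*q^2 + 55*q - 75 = (q - 5)*(q^2 - 8*q + 15) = (q - 5)*(q - 3)*(q - 5)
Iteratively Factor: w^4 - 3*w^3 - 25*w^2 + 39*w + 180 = (w - 4)*(w^3 + w^2 - 21*w - 45) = (w - 5)*(w - 4)*(w^2 + 6*w + 9) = (w - 5)*(w - 4)*(w + 3)*(w + 3)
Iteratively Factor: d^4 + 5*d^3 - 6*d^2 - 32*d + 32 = (d + 4)*(d^3 + d^2 - 10*d + 8) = (d + 4)^2*(d^2 - 3*d + 2) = (d - 1)*(d + 4)^2*(d - 2)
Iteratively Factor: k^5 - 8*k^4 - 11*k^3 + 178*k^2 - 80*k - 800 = (k - 5)*(k^4 - 3*k^3 - 26*k^2 + 48*k + 160) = (k - 5)*(k + 2)*(k^3 - 5*k^2 - 16*k + 80) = (k - 5)*(k + 2)*(k + 4)*(k^2 - 9*k + 20) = (k - 5)^2*(k + 2)*(k + 4)*(k - 4)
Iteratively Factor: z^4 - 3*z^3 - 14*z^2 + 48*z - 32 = (z - 2)*(z^3 - z^2 - 16*z + 16) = (z - 2)*(z - 1)*(z^2 - 16) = (z - 2)*(z - 1)*(z + 4)*(z - 4)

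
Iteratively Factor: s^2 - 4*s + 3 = (s - 3)*(s - 1)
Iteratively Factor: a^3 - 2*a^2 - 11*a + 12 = (a + 3)*(a^2 - 5*a + 4) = (a - 1)*(a + 3)*(a - 4)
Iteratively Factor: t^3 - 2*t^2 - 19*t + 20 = (t - 5)*(t^2 + 3*t - 4) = (t - 5)*(t - 1)*(t + 4)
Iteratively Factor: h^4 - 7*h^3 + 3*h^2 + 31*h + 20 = (h - 4)*(h^3 - 3*h^2 - 9*h - 5) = (h - 5)*(h - 4)*(h^2 + 2*h + 1) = (h - 5)*(h - 4)*(h + 1)*(h + 1)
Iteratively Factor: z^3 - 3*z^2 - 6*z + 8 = (z - 4)*(z^2 + z - 2) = (z - 4)*(z + 2)*(z - 1)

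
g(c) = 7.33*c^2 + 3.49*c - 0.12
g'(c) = 14.66*c + 3.49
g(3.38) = 95.42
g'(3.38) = 53.04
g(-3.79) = 91.94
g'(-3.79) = -52.07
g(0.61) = 4.74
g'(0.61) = 12.43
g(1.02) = 11.07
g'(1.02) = 18.44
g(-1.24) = 6.82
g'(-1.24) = -14.69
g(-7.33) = 368.13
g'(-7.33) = -103.97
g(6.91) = 373.99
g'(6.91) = 104.79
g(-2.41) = 34.04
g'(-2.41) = -31.84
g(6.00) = 284.70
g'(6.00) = 91.45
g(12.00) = 1097.28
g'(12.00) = 179.41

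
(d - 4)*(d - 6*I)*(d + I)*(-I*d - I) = -I*d^4 - 5*d^3 + 3*I*d^3 + 15*d^2 - 2*I*d^2 + 20*d + 18*I*d + 24*I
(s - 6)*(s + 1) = s^2 - 5*s - 6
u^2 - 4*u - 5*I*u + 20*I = (u - 4)*(u - 5*I)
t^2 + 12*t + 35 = (t + 5)*(t + 7)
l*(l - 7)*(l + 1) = l^3 - 6*l^2 - 7*l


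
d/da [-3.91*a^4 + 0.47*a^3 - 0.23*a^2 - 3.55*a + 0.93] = -15.64*a^3 + 1.41*a^2 - 0.46*a - 3.55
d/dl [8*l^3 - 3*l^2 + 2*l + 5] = 24*l^2 - 6*l + 2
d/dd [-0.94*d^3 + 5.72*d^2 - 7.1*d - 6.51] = -2.82*d^2 + 11.44*d - 7.1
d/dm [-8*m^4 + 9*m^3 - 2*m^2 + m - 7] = -32*m^3 + 27*m^2 - 4*m + 1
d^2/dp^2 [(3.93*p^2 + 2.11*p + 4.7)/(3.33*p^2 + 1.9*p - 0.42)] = (-2.93506200000002*p^3 + 345.685968*p^2 + 196.127676*p + 51.834904)/(36.926037*p^6 + 63.20673*p^5 + 22.091886*p^4 - 9.08504*p^3 - 2.786364*p^2 + 1.00548*p - 0.074088)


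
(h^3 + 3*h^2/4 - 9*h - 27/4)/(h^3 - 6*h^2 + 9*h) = (4*h^2 + 15*h + 9)/(4*h*(h - 3))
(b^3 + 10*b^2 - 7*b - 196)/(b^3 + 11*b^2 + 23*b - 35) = (b^2 + 3*b - 28)/(b^2 + 4*b - 5)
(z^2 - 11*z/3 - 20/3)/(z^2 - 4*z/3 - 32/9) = 3*(z - 5)/(3*z - 8)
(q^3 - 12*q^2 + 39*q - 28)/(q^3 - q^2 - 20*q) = (-q^3 + 12*q^2 - 39*q + 28)/(q*(-q^2 + q + 20))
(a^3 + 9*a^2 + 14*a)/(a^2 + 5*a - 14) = a*(a + 2)/(a - 2)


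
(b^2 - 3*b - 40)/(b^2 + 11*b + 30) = (b - 8)/(b + 6)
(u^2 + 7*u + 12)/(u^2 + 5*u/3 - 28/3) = 3*(u + 3)/(3*u - 7)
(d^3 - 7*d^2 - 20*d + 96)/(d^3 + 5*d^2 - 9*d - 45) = (d^2 - 4*d - 32)/(d^2 + 8*d + 15)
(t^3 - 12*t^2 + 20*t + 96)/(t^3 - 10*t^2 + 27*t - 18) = (t^2 - 6*t - 16)/(t^2 - 4*t + 3)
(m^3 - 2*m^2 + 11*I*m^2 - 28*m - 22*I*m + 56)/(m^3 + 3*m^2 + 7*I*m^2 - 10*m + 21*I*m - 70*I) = (m + 4*I)/(m + 5)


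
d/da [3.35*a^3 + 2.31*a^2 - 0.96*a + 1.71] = 10.05*a^2 + 4.62*a - 0.96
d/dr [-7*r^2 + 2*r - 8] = 2 - 14*r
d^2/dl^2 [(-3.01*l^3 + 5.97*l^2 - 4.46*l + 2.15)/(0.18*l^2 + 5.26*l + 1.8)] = (-1.11022302462516e-16*l^5 - 3.5527136788005e-15*l^4 - 176.202272*l^3 - 182.1798*l^2 - 37.63044*l + 240.71764)/(0.005832*l^6 + 0.511272*l^5 + 15.115464*l^4 + 155.757016*l^3 + 151.15464*l^2 + 51.1272*l + 5.832)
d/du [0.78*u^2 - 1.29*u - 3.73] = 1.56*u - 1.29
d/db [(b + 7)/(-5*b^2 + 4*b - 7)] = 5*(b^2 + 14*b - 7)/(25*b^4 - 40*b^3 + 86*b^2 - 56*b + 49)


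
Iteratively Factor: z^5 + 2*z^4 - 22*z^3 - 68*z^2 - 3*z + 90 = (z + 2)*(z^4 - 22*z^2 - 24*z + 45) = (z + 2)*(z + 3)*(z^3 - 3*z^2 - 13*z + 15) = (z - 1)*(z + 2)*(z + 3)*(z^2 - 2*z - 15) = (z - 5)*(z - 1)*(z + 2)*(z + 3)*(z + 3)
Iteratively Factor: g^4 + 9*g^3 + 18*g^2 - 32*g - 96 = (g + 4)*(g^3 + 5*g^2 - 2*g - 24) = (g + 3)*(g + 4)*(g^2 + 2*g - 8) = (g + 3)*(g + 4)^2*(g - 2)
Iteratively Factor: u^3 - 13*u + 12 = (u - 3)*(u^2 + 3*u - 4) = (u - 3)*(u - 1)*(u + 4)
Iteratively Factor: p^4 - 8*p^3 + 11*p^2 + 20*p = (p + 1)*(p^3 - 9*p^2 + 20*p) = (p - 5)*(p + 1)*(p^2 - 4*p) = p*(p - 5)*(p + 1)*(p - 4)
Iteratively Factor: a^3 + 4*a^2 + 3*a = (a + 3)*(a^2 + a) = a*(a + 3)*(a + 1)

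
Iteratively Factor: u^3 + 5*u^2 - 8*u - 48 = (u + 4)*(u^2 + u - 12) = (u - 3)*(u + 4)*(u + 4)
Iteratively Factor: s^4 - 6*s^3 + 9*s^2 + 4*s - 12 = (s + 1)*(s^3 - 7*s^2 + 16*s - 12) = (s - 3)*(s + 1)*(s^2 - 4*s + 4) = (s - 3)*(s - 2)*(s + 1)*(s - 2)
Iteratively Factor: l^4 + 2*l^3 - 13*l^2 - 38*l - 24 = (l + 3)*(l^3 - l^2 - 10*l - 8) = (l + 1)*(l + 3)*(l^2 - 2*l - 8) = (l + 1)*(l + 2)*(l + 3)*(l - 4)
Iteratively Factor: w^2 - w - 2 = (w - 2)*(w + 1)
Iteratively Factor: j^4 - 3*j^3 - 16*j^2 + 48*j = (j - 3)*(j^3 - 16*j) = (j - 4)*(j - 3)*(j^2 + 4*j) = j*(j - 4)*(j - 3)*(j + 4)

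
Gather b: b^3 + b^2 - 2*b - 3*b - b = b^3 + b^2 - 6*b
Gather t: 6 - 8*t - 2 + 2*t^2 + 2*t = 2*t^2 - 6*t + 4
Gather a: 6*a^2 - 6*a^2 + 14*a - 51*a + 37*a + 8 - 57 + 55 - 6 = 0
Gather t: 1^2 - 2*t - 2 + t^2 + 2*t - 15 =t^2 - 16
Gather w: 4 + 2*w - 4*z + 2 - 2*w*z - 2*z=w*(2 - 2*z) - 6*z + 6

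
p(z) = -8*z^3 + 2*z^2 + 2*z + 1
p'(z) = -24*z^2 + 4*z + 2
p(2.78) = -149.86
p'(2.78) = -172.36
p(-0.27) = 0.76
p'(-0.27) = -0.83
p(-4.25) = 642.75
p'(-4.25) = -448.50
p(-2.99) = 226.75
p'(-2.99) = -224.52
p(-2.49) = 131.93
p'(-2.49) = -156.76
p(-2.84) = 194.70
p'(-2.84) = -202.93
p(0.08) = 1.17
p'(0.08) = 2.17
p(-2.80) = 186.70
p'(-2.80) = -197.36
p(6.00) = -1643.00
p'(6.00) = -838.00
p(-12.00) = 14089.00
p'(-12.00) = -3502.00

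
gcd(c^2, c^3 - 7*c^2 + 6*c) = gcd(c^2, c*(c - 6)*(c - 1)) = c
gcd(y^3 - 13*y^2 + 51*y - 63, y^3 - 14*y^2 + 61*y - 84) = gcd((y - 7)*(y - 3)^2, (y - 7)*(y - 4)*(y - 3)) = y^2 - 10*y + 21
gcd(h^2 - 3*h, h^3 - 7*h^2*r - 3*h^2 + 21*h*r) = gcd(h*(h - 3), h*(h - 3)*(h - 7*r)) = h^2 - 3*h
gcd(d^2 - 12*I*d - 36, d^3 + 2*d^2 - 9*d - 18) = 1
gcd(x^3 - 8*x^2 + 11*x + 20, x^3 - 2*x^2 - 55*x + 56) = 1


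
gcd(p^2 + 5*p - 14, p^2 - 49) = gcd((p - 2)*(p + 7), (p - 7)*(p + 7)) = p + 7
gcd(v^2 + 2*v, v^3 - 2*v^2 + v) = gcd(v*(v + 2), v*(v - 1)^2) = v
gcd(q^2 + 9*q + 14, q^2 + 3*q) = 1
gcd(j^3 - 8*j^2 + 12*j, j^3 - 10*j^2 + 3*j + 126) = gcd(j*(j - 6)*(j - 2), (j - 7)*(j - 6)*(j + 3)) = j - 6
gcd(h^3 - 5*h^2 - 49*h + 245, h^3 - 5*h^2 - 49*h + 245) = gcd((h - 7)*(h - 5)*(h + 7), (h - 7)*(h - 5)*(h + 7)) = h^3 - 5*h^2 - 49*h + 245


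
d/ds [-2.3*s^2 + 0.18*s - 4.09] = 0.18 - 4.6*s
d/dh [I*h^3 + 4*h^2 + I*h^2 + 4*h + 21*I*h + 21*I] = 3*I*h^2 + 2*h*(4 + I) + 4 + 21*I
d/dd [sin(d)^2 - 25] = sin(2*d)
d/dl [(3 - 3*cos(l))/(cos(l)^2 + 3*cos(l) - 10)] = 3*(sin(l)^2 + 2*cos(l) - 8)*sin(l)/(cos(l)^2 + 3*cos(l) - 10)^2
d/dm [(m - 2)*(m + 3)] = 2*m + 1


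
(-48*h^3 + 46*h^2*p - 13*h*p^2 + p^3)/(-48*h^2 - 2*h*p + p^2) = (6*h^2 - 5*h*p + p^2)/(6*h + p)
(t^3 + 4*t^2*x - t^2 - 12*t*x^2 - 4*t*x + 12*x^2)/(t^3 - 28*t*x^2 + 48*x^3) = (1 - t)/(-t + 4*x)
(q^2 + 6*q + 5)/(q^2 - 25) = (q + 1)/(q - 5)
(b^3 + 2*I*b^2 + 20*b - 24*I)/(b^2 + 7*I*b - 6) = (b^2 - 4*I*b - 4)/(b + I)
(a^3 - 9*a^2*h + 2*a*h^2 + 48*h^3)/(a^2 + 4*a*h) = (a^3 - 9*a^2*h + 2*a*h^2 + 48*h^3)/(a*(a + 4*h))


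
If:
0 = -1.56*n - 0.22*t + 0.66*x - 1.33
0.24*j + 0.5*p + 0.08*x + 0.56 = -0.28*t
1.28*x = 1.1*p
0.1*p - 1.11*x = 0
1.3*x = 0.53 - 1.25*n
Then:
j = 8.23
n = 0.42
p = 0.00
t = -9.05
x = 0.00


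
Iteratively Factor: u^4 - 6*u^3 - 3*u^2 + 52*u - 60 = (u - 2)*(u^3 - 4*u^2 - 11*u + 30) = (u - 2)*(u + 3)*(u^2 - 7*u + 10) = (u - 5)*(u - 2)*(u + 3)*(u - 2)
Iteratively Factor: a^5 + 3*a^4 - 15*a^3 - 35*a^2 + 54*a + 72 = (a - 2)*(a^4 + 5*a^3 - 5*a^2 - 45*a - 36) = (a - 2)*(a + 1)*(a^3 + 4*a^2 - 9*a - 36) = (a - 2)*(a + 1)*(a + 3)*(a^2 + a - 12) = (a - 2)*(a + 1)*(a + 3)*(a + 4)*(a - 3)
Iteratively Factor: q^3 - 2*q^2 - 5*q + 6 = (q + 2)*(q^2 - 4*q + 3) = (q - 3)*(q + 2)*(q - 1)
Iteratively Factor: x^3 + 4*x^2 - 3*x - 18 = (x - 2)*(x^2 + 6*x + 9) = (x - 2)*(x + 3)*(x + 3)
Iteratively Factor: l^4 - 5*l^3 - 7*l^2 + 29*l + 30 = (l - 5)*(l^3 - 7*l - 6) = (l - 5)*(l + 1)*(l^2 - l - 6) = (l - 5)*(l - 3)*(l + 1)*(l + 2)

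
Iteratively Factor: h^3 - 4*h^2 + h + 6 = (h - 2)*(h^2 - 2*h - 3) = (h - 2)*(h + 1)*(h - 3)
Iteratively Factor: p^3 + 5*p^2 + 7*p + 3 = (p + 1)*(p^2 + 4*p + 3) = (p + 1)*(p + 3)*(p + 1)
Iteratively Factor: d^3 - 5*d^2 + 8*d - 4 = (d - 2)*(d^2 - 3*d + 2) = (d - 2)*(d - 1)*(d - 2)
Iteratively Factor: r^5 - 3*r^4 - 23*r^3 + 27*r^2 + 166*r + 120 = (r + 1)*(r^4 - 4*r^3 - 19*r^2 + 46*r + 120) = (r - 5)*(r + 1)*(r^3 + r^2 - 14*r - 24) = (r - 5)*(r - 4)*(r + 1)*(r^2 + 5*r + 6) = (r - 5)*(r - 4)*(r + 1)*(r + 2)*(r + 3)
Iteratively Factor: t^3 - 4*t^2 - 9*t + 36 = (t - 4)*(t^2 - 9) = (t - 4)*(t + 3)*(t - 3)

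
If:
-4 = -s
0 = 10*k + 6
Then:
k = -3/5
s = 4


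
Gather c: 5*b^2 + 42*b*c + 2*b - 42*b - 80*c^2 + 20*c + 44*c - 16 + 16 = 5*b^2 - 40*b - 80*c^2 + c*(42*b + 64)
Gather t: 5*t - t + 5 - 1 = 4*t + 4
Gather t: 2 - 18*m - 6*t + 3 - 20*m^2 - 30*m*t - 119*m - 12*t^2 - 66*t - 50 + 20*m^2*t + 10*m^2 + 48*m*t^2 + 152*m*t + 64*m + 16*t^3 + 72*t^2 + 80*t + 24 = -10*m^2 - 73*m + 16*t^3 + t^2*(48*m + 60) + t*(20*m^2 + 122*m + 8) - 21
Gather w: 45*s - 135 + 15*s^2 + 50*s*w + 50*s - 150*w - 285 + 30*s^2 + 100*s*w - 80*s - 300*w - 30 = 45*s^2 + 15*s + w*(150*s - 450) - 450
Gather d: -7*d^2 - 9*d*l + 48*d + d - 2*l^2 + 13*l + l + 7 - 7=-7*d^2 + d*(49 - 9*l) - 2*l^2 + 14*l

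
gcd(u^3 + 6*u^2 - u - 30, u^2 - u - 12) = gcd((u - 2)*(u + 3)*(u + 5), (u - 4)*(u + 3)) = u + 3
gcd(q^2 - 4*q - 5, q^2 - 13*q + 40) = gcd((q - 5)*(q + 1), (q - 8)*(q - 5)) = q - 5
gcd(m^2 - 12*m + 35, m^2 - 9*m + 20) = m - 5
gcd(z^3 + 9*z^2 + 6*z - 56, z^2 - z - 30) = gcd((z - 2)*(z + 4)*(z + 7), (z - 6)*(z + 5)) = 1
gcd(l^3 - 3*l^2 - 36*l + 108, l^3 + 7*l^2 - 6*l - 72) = l^2 + 3*l - 18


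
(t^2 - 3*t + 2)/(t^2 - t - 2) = (t - 1)/(t + 1)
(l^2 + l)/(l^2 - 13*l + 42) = l*(l + 1)/(l^2 - 13*l + 42)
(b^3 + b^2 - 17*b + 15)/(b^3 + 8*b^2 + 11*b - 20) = (b - 3)/(b + 4)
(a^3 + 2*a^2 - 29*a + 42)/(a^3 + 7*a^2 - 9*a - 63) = (a - 2)/(a + 3)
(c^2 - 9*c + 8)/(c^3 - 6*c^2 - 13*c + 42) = (c^2 - 9*c + 8)/(c^3 - 6*c^2 - 13*c + 42)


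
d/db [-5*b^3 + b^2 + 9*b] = -15*b^2 + 2*b + 9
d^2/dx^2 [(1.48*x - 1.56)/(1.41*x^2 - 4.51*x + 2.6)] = ((17.7488 - 12.5208*x)*(1.41*x^2 - 4.51*x + 2.6) + (1.48*x - 1.56)*(2.82*x - 4.51)*(5.64*x - 9.02))/(1.41*x^2 - 4.51*x + 2.6)^3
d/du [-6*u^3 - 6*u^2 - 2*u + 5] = -18*u^2 - 12*u - 2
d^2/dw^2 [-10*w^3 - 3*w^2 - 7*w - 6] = -60*w - 6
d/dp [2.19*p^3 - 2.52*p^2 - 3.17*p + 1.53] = 6.57*p^2 - 5.04*p - 3.17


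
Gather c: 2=2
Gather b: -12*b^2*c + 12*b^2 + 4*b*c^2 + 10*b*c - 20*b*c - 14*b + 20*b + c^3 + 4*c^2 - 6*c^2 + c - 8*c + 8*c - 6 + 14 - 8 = b^2*(12 - 12*c) + b*(4*c^2 - 10*c + 6) + c^3 - 2*c^2 + c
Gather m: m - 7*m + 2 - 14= -6*m - 12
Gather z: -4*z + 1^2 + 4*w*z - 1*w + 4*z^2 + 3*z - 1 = -w + 4*z^2 + z*(4*w - 1)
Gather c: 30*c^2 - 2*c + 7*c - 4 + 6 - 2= 30*c^2 + 5*c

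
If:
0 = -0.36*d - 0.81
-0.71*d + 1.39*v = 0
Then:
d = -2.25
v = -1.15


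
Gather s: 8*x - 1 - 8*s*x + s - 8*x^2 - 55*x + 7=s*(1 - 8*x) - 8*x^2 - 47*x + 6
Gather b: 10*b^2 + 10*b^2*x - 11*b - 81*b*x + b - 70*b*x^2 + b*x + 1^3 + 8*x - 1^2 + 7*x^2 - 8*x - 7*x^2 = b^2*(10*x + 10) + b*(-70*x^2 - 80*x - 10)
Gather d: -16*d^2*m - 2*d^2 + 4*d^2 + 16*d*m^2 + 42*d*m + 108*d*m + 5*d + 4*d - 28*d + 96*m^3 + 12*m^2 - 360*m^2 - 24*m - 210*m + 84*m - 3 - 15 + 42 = d^2*(2 - 16*m) + d*(16*m^2 + 150*m - 19) + 96*m^3 - 348*m^2 - 150*m + 24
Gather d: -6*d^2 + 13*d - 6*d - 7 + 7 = -6*d^2 + 7*d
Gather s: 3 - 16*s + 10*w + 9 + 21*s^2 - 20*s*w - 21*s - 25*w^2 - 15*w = 21*s^2 + s*(-20*w - 37) - 25*w^2 - 5*w + 12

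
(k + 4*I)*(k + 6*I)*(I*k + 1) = I*k^3 - 9*k^2 - 14*I*k - 24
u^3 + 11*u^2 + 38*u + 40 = (u + 2)*(u + 4)*(u + 5)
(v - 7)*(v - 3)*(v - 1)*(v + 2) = v^4 - 9*v^3 + 9*v^2 + 41*v - 42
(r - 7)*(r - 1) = r^2 - 8*r + 7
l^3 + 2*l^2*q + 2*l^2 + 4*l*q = l*(l + 2)*(l + 2*q)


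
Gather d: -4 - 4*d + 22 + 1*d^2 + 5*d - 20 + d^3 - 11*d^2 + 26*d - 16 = d^3 - 10*d^2 + 27*d - 18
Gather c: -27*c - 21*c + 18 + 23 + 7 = 48 - 48*c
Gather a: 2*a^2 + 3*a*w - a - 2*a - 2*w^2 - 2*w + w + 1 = 2*a^2 + a*(3*w - 3) - 2*w^2 - w + 1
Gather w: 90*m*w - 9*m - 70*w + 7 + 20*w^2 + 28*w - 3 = -9*m + 20*w^2 + w*(90*m - 42) + 4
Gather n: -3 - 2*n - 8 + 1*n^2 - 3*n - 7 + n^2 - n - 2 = 2*n^2 - 6*n - 20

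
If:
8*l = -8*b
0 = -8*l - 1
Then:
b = 1/8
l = -1/8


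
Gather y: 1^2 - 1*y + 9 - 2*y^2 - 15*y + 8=-2*y^2 - 16*y + 18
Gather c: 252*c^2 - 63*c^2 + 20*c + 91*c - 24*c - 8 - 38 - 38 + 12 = 189*c^2 + 87*c - 72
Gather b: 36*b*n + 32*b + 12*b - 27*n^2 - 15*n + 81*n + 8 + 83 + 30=b*(36*n + 44) - 27*n^2 + 66*n + 121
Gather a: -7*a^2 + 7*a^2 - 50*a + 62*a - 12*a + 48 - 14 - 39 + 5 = 0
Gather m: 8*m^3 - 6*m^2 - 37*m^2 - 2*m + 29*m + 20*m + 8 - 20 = 8*m^3 - 43*m^2 + 47*m - 12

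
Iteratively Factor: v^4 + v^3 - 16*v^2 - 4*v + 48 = (v + 4)*(v^3 - 3*v^2 - 4*v + 12) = (v - 2)*(v + 4)*(v^2 - v - 6) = (v - 3)*(v - 2)*(v + 4)*(v + 2)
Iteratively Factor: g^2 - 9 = (g + 3)*(g - 3)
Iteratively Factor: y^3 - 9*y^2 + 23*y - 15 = (y - 5)*(y^2 - 4*y + 3) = (y - 5)*(y - 1)*(y - 3)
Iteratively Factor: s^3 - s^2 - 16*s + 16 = (s - 4)*(s^2 + 3*s - 4) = (s - 4)*(s + 4)*(s - 1)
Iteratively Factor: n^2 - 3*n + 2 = (n - 1)*(n - 2)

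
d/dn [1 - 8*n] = -8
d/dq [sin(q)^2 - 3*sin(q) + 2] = (2*sin(q) - 3)*cos(q)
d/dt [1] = 0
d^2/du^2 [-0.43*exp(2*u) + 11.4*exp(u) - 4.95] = (11.4 - 1.72*exp(u))*exp(u)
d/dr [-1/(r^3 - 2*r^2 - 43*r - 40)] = (3*r^2 - 4*r - 43)/(-r^3 + 2*r^2 + 43*r + 40)^2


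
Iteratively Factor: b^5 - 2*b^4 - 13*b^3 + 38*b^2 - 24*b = (b - 2)*(b^4 - 13*b^2 + 12*b) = (b - 2)*(b + 4)*(b^3 - 4*b^2 + 3*b) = (b - 3)*(b - 2)*(b + 4)*(b^2 - b) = (b - 3)*(b - 2)*(b - 1)*(b + 4)*(b)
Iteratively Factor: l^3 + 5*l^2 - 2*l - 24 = (l + 4)*(l^2 + l - 6) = (l - 2)*(l + 4)*(l + 3)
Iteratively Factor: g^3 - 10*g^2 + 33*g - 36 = (g - 4)*(g^2 - 6*g + 9) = (g - 4)*(g - 3)*(g - 3)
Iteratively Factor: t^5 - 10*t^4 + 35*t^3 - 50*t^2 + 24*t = (t - 4)*(t^4 - 6*t^3 + 11*t^2 - 6*t) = t*(t - 4)*(t^3 - 6*t^2 + 11*t - 6) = t*(t - 4)*(t - 3)*(t^2 - 3*t + 2) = t*(t - 4)*(t - 3)*(t - 2)*(t - 1)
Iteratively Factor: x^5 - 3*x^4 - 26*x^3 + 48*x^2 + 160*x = (x + 2)*(x^4 - 5*x^3 - 16*x^2 + 80*x) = (x + 2)*(x + 4)*(x^3 - 9*x^2 + 20*x) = x*(x + 2)*(x + 4)*(x^2 - 9*x + 20) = x*(x - 5)*(x + 2)*(x + 4)*(x - 4)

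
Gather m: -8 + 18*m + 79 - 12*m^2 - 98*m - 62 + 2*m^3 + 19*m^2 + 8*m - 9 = 2*m^3 + 7*m^2 - 72*m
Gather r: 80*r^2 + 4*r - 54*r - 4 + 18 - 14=80*r^2 - 50*r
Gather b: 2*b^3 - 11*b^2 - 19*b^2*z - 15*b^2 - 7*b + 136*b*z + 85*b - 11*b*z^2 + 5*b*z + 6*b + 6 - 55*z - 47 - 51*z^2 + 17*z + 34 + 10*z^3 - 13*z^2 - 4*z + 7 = 2*b^3 + b^2*(-19*z - 26) + b*(-11*z^2 + 141*z + 84) + 10*z^3 - 64*z^2 - 42*z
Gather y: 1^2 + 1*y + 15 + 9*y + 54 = 10*y + 70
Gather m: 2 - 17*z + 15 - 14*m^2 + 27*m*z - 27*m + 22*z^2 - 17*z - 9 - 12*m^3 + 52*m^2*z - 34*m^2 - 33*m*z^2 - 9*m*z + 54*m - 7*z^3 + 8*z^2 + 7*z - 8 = -12*m^3 + m^2*(52*z - 48) + m*(-33*z^2 + 18*z + 27) - 7*z^3 + 30*z^2 - 27*z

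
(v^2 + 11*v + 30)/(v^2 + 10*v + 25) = (v + 6)/(v + 5)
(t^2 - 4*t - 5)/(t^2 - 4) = (t^2 - 4*t - 5)/(t^2 - 4)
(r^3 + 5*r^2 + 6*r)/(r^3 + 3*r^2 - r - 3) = r*(r + 2)/(r^2 - 1)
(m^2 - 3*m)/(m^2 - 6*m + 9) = m/(m - 3)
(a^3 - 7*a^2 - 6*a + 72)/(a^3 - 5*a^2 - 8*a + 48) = (a - 6)/(a - 4)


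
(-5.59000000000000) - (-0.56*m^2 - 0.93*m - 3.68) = 0.56*m^2 + 0.93*m - 1.91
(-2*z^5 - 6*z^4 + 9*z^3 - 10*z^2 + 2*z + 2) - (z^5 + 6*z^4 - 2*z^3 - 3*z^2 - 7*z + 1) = -3*z^5 - 12*z^4 + 11*z^3 - 7*z^2 + 9*z + 1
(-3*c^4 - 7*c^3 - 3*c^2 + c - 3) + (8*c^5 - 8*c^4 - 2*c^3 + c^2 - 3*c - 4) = 8*c^5 - 11*c^4 - 9*c^3 - 2*c^2 - 2*c - 7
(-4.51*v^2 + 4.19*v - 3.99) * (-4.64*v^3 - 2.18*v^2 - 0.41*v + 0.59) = 20.9264*v^5 - 9.6098*v^4 + 11.2285*v^3 + 4.3194*v^2 + 4.108*v - 2.3541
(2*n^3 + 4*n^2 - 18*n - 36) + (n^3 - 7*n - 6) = 3*n^3 + 4*n^2 - 25*n - 42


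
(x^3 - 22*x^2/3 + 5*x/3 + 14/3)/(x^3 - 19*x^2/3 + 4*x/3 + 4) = (x - 7)/(x - 6)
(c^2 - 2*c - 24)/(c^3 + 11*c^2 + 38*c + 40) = (c - 6)/(c^2 + 7*c + 10)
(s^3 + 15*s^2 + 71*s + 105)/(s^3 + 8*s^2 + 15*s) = (s + 7)/s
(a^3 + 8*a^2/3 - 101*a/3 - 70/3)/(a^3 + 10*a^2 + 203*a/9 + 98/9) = 3*(a - 5)/(3*a + 7)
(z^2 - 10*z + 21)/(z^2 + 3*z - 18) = (z - 7)/(z + 6)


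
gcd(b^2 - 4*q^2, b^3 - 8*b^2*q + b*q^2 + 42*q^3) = b + 2*q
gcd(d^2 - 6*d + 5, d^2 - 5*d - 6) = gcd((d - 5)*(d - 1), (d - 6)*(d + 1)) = 1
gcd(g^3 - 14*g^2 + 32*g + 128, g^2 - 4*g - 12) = g + 2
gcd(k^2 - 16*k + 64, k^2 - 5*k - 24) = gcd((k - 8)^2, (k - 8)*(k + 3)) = k - 8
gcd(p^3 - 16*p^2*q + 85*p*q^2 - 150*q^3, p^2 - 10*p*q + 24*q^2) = p - 6*q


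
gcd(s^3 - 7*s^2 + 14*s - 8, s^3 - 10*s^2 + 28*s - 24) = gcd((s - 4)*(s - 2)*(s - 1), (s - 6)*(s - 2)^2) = s - 2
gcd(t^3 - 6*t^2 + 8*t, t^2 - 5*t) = t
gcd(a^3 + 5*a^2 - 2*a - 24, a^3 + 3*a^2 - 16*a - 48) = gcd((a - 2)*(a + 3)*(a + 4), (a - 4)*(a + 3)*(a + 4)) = a^2 + 7*a + 12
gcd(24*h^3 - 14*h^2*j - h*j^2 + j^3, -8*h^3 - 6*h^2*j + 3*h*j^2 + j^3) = 8*h^2 - 2*h*j - j^2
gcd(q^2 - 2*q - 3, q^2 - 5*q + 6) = q - 3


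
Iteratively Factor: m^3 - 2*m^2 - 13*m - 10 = (m + 1)*(m^2 - 3*m - 10) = (m - 5)*(m + 1)*(m + 2)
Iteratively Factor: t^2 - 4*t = (t - 4)*(t)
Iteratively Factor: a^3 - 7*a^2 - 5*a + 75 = (a - 5)*(a^2 - 2*a - 15) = (a - 5)^2*(a + 3)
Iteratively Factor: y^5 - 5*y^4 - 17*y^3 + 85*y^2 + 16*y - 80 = (y - 5)*(y^4 - 17*y^2 + 16) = (y - 5)*(y + 1)*(y^3 - y^2 - 16*y + 16) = (y - 5)*(y + 1)*(y + 4)*(y^2 - 5*y + 4) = (y - 5)*(y - 4)*(y + 1)*(y + 4)*(y - 1)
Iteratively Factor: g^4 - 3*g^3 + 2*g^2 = (g - 1)*(g^3 - 2*g^2) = g*(g - 1)*(g^2 - 2*g) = g*(g - 2)*(g - 1)*(g)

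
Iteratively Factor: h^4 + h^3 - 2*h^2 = (h - 1)*(h^3 + 2*h^2) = (h - 1)*(h + 2)*(h^2) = h*(h - 1)*(h + 2)*(h)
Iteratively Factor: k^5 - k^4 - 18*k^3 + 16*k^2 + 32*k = (k + 1)*(k^4 - 2*k^3 - 16*k^2 + 32*k) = k*(k + 1)*(k^3 - 2*k^2 - 16*k + 32) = k*(k - 2)*(k + 1)*(k^2 - 16) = k*(k - 2)*(k + 1)*(k + 4)*(k - 4)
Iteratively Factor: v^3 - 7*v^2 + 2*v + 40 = (v - 5)*(v^2 - 2*v - 8) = (v - 5)*(v - 4)*(v + 2)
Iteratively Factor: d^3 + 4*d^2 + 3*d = (d + 3)*(d^2 + d) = d*(d + 3)*(d + 1)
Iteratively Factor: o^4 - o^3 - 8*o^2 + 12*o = (o - 2)*(o^3 + o^2 - 6*o) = (o - 2)^2*(o^2 + 3*o) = o*(o - 2)^2*(o + 3)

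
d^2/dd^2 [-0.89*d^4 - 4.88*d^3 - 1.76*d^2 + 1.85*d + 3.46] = -10.68*d^2 - 29.28*d - 3.52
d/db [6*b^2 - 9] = 12*b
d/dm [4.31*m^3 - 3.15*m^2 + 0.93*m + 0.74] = 12.93*m^2 - 6.3*m + 0.93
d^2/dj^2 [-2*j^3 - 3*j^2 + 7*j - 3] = -12*j - 6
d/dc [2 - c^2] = -2*c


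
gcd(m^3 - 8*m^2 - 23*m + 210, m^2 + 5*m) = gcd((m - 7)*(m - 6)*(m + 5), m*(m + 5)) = m + 5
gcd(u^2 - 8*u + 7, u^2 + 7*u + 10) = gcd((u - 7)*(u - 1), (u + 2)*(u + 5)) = 1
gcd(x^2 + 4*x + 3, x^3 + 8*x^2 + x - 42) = x + 3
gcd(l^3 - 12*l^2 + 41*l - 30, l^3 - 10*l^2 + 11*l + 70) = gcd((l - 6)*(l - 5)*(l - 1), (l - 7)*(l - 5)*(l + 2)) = l - 5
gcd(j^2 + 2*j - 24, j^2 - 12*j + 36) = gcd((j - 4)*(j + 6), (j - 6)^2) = 1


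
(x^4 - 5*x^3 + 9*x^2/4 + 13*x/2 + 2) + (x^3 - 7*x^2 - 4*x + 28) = x^4 - 4*x^3 - 19*x^2/4 + 5*x/2 + 30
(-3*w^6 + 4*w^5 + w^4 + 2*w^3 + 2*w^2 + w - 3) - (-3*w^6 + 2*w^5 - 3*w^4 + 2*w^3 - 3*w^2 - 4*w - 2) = 2*w^5 + 4*w^4 + 5*w^2 + 5*w - 1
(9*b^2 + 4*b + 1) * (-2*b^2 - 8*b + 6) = -18*b^4 - 80*b^3 + 20*b^2 + 16*b + 6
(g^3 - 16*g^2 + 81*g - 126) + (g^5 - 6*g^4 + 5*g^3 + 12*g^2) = g^5 - 6*g^4 + 6*g^3 - 4*g^2 + 81*g - 126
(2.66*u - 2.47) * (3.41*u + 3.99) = 9.0706*u^2 + 2.1907*u - 9.8553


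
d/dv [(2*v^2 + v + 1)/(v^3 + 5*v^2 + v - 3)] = ((4*v + 1)*(v^3 + 5*v^2 + v - 3) - (2*v^2 + v + 1)*(3*v^2 + 10*v + 1))/(v^3 + 5*v^2 + v - 3)^2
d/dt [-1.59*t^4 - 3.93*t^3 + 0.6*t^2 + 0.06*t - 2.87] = -6.36*t^3 - 11.79*t^2 + 1.2*t + 0.06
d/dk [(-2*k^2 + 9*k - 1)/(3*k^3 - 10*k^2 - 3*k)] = (6*k^4 - 54*k^3 + 105*k^2 - 20*k - 3)/(k^2*(9*k^4 - 60*k^3 + 82*k^2 + 60*k + 9))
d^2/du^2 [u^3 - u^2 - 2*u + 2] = 6*u - 2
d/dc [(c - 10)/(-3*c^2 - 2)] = (-3*c^2 + 6*c*(c - 10) - 2)/(3*c^2 + 2)^2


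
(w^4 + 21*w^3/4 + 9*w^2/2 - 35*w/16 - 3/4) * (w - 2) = w^5 + 13*w^4/4 - 6*w^3 - 179*w^2/16 + 29*w/8 + 3/2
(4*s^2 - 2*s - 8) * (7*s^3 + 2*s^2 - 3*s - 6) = 28*s^5 - 6*s^4 - 72*s^3 - 34*s^2 + 36*s + 48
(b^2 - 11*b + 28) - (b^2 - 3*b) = 28 - 8*b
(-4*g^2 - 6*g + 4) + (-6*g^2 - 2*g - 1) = -10*g^2 - 8*g + 3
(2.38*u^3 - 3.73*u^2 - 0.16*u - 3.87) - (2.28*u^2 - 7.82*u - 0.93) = 2.38*u^3 - 6.01*u^2 + 7.66*u - 2.94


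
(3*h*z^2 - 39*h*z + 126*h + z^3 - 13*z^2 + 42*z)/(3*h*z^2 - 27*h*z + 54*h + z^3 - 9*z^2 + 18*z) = (z - 7)/(z - 3)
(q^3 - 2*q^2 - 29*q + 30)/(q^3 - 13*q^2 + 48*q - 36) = (q + 5)/(q - 6)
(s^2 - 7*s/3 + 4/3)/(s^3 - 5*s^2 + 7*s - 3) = (s - 4/3)/(s^2 - 4*s + 3)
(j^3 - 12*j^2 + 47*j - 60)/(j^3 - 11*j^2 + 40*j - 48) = (j - 5)/(j - 4)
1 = 1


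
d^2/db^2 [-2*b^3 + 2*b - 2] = -12*b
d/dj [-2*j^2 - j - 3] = -4*j - 1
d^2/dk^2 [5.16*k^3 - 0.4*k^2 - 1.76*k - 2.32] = 30.96*k - 0.8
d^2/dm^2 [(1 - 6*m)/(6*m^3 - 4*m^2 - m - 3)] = 2*((6*m - 1)*(-18*m^2 + 8*m + 1)^2 + 2*(54*m^2 - 24*m + (6*m - 1)*(9*m - 2) - 3)*(-6*m^3 + 4*m^2 + m + 3))/(-6*m^3 + 4*m^2 + m + 3)^3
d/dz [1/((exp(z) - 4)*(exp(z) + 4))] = -2*exp(2*z)/(exp(4*z) - 32*exp(2*z) + 256)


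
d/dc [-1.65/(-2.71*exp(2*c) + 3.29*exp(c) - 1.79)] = (5.4285 - 8.943*exp(c))*exp(c)/(2.71*exp(2*c) - 3.29*exp(c) + 1.79)^2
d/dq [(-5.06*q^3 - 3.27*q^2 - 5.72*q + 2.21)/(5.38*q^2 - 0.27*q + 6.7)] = (-27.2228*q^4 + 2.7324*q^3 - 70.0495*q^2 - 67.5976*q - 37.7273)/(28.9444*q^4 - 2.9052*q^3 + 72.1649*q^2 - 3.618*q + 44.89)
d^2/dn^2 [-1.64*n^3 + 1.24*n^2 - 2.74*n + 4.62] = 2.48 - 9.84*n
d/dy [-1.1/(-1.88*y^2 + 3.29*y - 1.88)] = (3.619 - 4.136*y)/(1.88*y^2 - 3.29*y + 1.88)^2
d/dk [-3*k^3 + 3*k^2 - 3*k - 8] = -9*k^2 + 6*k - 3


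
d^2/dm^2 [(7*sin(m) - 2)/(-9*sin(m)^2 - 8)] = (5103*sin(m)^5 - 648*sin(m)^4 + 1548*sin(m)^2 - 4963*sin(m)/2 + 2457*sin(3*m) - 567*sin(5*m)/2 - 288)/(9*sin(m)^2 + 8)^3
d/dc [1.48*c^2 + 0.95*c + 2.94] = 2.96*c + 0.95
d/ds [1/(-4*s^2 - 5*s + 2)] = (8*s + 5)/(4*s^2 + 5*s - 2)^2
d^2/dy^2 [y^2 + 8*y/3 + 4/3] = 2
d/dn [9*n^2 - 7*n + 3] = 18*n - 7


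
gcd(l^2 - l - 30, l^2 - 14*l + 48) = l - 6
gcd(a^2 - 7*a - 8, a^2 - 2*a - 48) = a - 8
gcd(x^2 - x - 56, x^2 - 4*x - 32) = x - 8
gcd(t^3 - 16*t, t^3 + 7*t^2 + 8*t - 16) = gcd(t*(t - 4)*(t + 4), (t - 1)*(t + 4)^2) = t + 4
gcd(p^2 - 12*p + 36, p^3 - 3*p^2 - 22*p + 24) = p - 6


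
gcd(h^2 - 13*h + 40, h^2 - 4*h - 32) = h - 8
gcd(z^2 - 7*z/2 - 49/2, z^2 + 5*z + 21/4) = z + 7/2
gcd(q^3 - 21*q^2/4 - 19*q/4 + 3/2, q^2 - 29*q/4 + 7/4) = q - 1/4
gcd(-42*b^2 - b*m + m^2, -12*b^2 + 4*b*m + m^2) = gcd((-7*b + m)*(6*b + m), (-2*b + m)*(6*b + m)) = 6*b + m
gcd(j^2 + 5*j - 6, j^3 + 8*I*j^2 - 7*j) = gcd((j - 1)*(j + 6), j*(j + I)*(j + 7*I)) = 1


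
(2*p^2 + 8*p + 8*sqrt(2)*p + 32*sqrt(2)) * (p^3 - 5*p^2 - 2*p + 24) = 2*p^5 - 2*p^4 + 8*sqrt(2)*p^4 - 44*p^3 - 8*sqrt(2)*p^3 - 176*sqrt(2)*p^2 + 32*p^2 + 128*sqrt(2)*p + 192*p + 768*sqrt(2)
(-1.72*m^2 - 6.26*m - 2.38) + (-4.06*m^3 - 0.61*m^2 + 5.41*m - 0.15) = -4.06*m^3 - 2.33*m^2 - 0.85*m - 2.53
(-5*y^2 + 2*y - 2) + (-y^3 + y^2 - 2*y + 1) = -y^3 - 4*y^2 - 1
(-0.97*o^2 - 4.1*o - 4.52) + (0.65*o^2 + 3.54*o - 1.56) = -0.32*o^2 - 0.56*o - 6.08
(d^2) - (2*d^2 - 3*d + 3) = -d^2 + 3*d - 3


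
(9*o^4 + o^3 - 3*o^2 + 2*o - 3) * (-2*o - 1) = -18*o^5 - 11*o^4 + 5*o^3 - o^2 + 4*o + 3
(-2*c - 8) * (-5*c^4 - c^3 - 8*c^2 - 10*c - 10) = 10*c^5 + 42*c^4 + 24*c^3 + 84*c^2 + 100*c + 80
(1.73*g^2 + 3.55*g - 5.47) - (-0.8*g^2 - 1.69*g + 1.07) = 2.53*g^2 + 5.24*g - 6.54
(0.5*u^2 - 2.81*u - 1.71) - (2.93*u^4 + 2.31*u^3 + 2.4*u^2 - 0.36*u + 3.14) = -2.93*u^4 - 2.31*u^3 - 1.9*u^2 - 2.45*u - 4.85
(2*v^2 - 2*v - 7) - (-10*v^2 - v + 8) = 12*v^2 - v - 15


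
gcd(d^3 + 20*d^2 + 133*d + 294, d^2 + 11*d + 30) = d + 6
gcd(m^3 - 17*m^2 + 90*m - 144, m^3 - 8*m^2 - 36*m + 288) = m^2 - 14*m + 48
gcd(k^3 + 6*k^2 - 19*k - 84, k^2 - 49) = k + 7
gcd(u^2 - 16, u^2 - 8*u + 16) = u - 4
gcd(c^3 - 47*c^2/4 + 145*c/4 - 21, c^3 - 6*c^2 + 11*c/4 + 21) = c - 4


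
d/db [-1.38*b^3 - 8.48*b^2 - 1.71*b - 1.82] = -4.14*b^2 - 16.96*b - 1.71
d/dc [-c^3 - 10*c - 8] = -3*c^2 - 10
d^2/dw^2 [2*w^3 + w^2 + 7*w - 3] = 12*w + 2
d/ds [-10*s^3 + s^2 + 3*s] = -30*s^2 + 2*s + 3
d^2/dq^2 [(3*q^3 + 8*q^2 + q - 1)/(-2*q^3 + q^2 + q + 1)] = 2*(-38*q^6 - 30*q^5 - 54*q^4 - 123*q^3 + 3*q - 7)/(8*q^9 - 12*q^8 - 6*q^7 - q^6 + 15*q^5 + 6*q^4 - q^3 - 6*q^2 - 3*q - 1)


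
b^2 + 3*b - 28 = (b - 4)*(b + 7)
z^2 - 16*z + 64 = (z - 8)^2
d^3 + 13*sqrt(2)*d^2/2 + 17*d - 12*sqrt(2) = (d - sqrt(2)/2)*(d + 3*sqrt(2))*(d + 4*sqrt(2))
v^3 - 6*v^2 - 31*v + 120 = (v - 8)*(v - 3)*(v + 5)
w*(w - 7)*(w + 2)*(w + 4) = w^4 - w^3 - 34*w^2 - 56*w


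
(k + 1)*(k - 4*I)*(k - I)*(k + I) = k^4 + k^3 - 4*I*k^3 + k^2 - 4*I*k^2 + k - 4*I*k - 4*I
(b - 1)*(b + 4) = b^2 + 3*b - 4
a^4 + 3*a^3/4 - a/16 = a*(a - 1/4)*(a + 1/2)^2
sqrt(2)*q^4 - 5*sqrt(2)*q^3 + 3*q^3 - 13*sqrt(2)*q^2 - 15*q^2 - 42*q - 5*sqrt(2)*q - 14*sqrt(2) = (q - 7)*(q + 2)*(q + sqrt(2))*(sqrt(2)*q + 1)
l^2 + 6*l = l*(l + 6)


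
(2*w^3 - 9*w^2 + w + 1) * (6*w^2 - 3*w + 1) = 12*w^5 - 60*w^4 + 35*w^3 - 6*w^2 - 2*w + 1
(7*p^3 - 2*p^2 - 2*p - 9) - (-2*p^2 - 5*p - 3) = 7*p^3 + 3*p - 6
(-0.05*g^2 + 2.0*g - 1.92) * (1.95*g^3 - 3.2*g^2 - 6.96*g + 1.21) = -0.0975*g^5 + 4.06*g^4 - 9.796*g^3 - 7.8365*g^2 + 15.7832*g - 2.3232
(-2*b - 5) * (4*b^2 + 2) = -8*b^3 - 20*b^2 - 4*b - 10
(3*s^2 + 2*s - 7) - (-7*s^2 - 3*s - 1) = 10*s^2 + 5*s - 6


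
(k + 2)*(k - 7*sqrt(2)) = k^2 - 7*sqrt(2)*k + 2*k - 14*sqrt(2)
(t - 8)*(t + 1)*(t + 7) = t^3 - 57*t - 56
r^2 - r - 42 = (r - 7)*(r + 6)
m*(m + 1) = m^2 + m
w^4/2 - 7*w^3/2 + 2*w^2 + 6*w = w*(w/2 + 1/2)*(w - 6)*(w - 2)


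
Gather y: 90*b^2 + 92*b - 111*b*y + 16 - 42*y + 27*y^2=90*b^2 + 92*b + 27*y^2 + y*(-111*b - 42) + 16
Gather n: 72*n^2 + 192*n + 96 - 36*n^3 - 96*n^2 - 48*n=-36*n^3 - 24*n^2 + 144*n + 96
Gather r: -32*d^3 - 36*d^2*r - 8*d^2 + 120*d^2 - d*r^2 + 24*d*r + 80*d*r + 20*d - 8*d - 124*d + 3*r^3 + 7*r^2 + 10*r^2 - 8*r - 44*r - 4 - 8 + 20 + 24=-32*d^3 + 112*d^2 - 112*d + 3*r^3 + r^2*(17 - d) + r*(-36*d^2 + 104*d - 52) + 32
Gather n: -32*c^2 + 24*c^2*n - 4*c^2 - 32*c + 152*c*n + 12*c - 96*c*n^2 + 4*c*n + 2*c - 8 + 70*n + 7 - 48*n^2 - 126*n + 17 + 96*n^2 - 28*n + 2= -36*c^2 - 18*c + n^2*(48 - 96*c) + n*(24*c^2 + 156*c - 84) + 18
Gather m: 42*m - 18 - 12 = 42*m - 30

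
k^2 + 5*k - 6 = (k - 1)*(k + 6)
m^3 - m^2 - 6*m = m*(m - 3)*(m + 2)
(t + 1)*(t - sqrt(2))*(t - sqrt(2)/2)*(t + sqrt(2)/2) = t^4 - sqrt(2)*t^3 + t^3 - sqrt(2)*t^2 - t^2/2 - t/2 + sqrt(2)*t/2 + sqrt(2)/2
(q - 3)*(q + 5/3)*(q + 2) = q^3 + 2*q^2/3 - 23*q/3 - 10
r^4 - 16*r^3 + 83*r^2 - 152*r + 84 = (r - 7)*(r - 6)*(r - 2)*(r - 1)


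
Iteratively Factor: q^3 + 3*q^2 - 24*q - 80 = (q + 4)*(q^2 - q - 20) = (q - 5)*(q + 4)*(q + 4)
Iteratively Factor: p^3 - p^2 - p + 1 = (p - 1)*(p^2 - 1) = (p - 1)^2*(p + 1)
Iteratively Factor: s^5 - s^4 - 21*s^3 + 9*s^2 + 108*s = (s + 3)*(s^4 - 4*s^3 - 9*s^2 + 36*s) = (s + 3)^2*(s^3 - 7*s^2 + 12*s) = (s - 4)*(s + 3)^2*(s^2 - 3*s) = (s - 4)*(s - 3)*(s + 3)^2*(s)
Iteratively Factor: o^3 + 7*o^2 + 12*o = (o + 3)*(o^2 + 4*o) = (o + 3)*(o + 4)*(o)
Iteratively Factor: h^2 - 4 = (h + 2)*(h - 2)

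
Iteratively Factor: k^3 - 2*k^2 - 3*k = (k + 1)*(k^2 - 3*k) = (k - 3)*(k + 1)*(k)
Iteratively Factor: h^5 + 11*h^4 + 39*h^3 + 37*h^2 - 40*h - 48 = (h - 1)*(h^4 + 12*h^3 + 51*h^2 + 88*h + 48) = (h - 1)*(h + 3)*(h^3 + 9*h^2 + 24*h + 16) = (h - 1)*(h + 1)*(h + 3)*(h^2 + 8*h + 16) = (h - 1)*(h + 1)*(h + 3)*(h + 4)*(h + 4)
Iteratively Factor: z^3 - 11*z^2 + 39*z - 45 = (z - 5)*(z^2 - 6*z + 9) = (z - 5)*(z - 3)*(z - 3)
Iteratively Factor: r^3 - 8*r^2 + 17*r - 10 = (r - 5)*(r^2 - 3*r + 2) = (r - 5)*(r - 2)*(r - 1)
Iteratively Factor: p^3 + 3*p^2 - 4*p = (p - 1)*(p^2 + 4*p) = (p - 1)*(p + 4)*(p)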